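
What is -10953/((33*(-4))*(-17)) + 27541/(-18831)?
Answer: -89352649/14085588 ≈ -6.3436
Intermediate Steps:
-10953/((33*(-4))*(-17)) + 27541/(-18831) = -10953/((-132*(-17))) + 27541*(-1/18831) = -10953/2244 - 27541/18831 = -10953*1/2244 - 27541/18831 = -3651/748 - 27541/18831 = -89352649/14085588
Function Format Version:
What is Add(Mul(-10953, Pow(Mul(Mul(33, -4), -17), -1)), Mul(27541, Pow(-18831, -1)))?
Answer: Rational(-89352649, 14085588) ≈ -6.3436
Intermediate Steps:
Add(Mul(-10953, Pow(Mul(Mul(33, -4), -17), -1)), Mul(27541, Pow(-18831, -1))) = Add(Mul(-10953, Pow(Mul(-132, -17), -1)), Mul(27541, Rational(-1, 18831))) = Add(Mul(-10953, Pow(2244, -1)), Rational(-27541, 18831)) = Add(Mul(-10953, Rational(1, 2244)), Rational(-27541, 18831)) = Add(Rational(-3651, 748), Rational(-27541, 18831)) = Rational(-89352649, 14085588)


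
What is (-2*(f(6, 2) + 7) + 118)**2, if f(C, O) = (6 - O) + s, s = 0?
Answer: 9216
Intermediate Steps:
f(C, O) = 6 - O (f(C, O) = (6 - O) + 0 = 6 - O)
(-2*(f(6, 2) + 7) + 118)**2 = (-2*((6 - 1*2) + 7) + 118)**2 = (-2*((6 - 2) + 7) + 118)**2 = (-2*(4 + 7) + 118)**2 = (-2*11 + 118)**2 = (-22 + 118)**2 = 96**2 = 9216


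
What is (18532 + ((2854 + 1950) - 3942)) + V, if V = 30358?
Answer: 49752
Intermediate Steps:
(18532 + ((2854 + 1950) - 3942)) + V = (18532 + ((2854 + 1950) - 3942)) + 30358 = (18532 + (4804 - 3942)) + 30358 = (18532 + 862) + 30358 = 19394 + 30358 = 49752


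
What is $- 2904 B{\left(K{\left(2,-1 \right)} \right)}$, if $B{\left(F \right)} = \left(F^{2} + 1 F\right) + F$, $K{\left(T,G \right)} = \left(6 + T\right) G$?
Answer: $-139392$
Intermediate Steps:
$K{\left(T,G \right)} = G \left(6 + T\right)$
$B{\left(F \right)} = F^{2} + 2 F$ ($B{\left(F \right)} = \left(F^{2} + F\right) + F = \left(F + F^{2}\right) + F = F^{2} + 2 F$)
$- 2904 B{\left(K{\left(2,-1 \right)} \right)} = - 2904 - (6 + 2) \left(2 - \left(6 + 2\right)\right) = - 2904 \left(-1\right) 8 \left(2 - 8\right) = - 2904 \left(- 8 \left(2 - 8\right)\right) = - 2904 \left(\left(-8\right) \left(-6\right)\right) = \left(-2904\right) 48 = -139392$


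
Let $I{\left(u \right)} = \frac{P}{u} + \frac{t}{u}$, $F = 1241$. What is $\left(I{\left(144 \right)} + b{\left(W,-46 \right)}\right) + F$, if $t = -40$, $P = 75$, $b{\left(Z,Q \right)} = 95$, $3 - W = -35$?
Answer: $\frac{192419}{144} \approx 1336.2$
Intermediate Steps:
$W = 38$ ($W = 3 - -35 = 3 + 35 = 38$)
$I{\left(u \right)} = \frac{35}{u}$ ($I{\left(u \right)} = \frac{75}{u} - \frac{40}{u} = \frac{35}{u}$)
$\left(I{\left(144 \right)} + b{\left(W,-46 \right)}\right) + F = \left(\frac{35}{144} + 95\right) + 1241 = \frac{13715}{144} + 1241 = \frac{192419}{144}$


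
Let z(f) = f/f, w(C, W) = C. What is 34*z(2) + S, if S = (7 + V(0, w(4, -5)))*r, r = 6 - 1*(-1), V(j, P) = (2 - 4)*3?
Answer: 41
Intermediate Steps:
z(f) = 1
V(j, P) = -6 (V(j, P) = -2*3 = -6)
r = 7 (r = 6 + 1 = 7)
S = 7 (S = (7 - 6)*7 = 1*7 = 7)
34*z(2) + S = 34*1 + 7 = 34 + 7 = 41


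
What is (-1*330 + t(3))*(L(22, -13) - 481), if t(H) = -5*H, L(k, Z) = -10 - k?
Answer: 176985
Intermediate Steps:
(-1*330 + t(3))*(L(22, -13) - 481) = (-1*330 - 5*3)*((-10 - 1*22) - 481) = (-330 - 15)*((-10 - 22) - 481) = -345*(-32 - 481) = -345*(-513) = 176985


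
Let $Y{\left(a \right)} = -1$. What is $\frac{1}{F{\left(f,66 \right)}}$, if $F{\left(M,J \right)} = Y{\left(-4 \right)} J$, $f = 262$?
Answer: $- \frac{1}{66} \approx -0.015152$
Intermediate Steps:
$F{\left(M,J \right)} = - J$
$\frac{1}{F{\left(f,66 \right)}} = \frac{1}{\left(-1\right) 66} = \frac{1}{-66} = - \frac{1}{66}$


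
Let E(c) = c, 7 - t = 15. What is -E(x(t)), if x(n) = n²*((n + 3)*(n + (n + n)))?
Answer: -7680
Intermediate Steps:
t = -8 (t = 7 - 1*15 = 7 - 15 = -8)
x(n) = 3*n³*(3 + n) (x(n) = n²*((3 + n)*(n + 2*n)) = n²*((3 + n)*(3*n)) = n²*(3*n*(3 + n)) = 3*n³*(3 + n))
-E(x(t)) = -3*(-8)³*(3 - 8) = -3*(-512)*(-5) = -1*7680 = -7680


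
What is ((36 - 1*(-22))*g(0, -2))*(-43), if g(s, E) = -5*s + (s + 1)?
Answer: -2494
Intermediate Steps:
g(s, E) = 1 - 4*s (g(s, E) = -5*s + (1 + s) = 1 - 4*s)
((36 - 1*(-22))*g(0, -2))*(-43) = ((36 - 1*(-22))*(1 - 4*0))*(-43) = ((36 + 22)*(1 + 0))*(-43) = (58*1)*(-43) = 58*(-43) = -2494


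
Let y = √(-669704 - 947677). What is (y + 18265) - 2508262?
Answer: -2489997 + 3*I*√179709 ≈ -2.49e+6 + 1271.8*I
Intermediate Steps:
y = 3*I*√179709 (y = √(-1617381) = 3*I*√179709 ≈ 1271.8*I)
(y + 18265) - 2508262 = (3*I*√179709 + 18265) - 2508262 = (18265 + 3*I*√179709) - 2508262 = -2489997 + 3*I*√179709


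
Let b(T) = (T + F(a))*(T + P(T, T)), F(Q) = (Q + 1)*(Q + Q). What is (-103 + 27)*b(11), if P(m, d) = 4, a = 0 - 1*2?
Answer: -17100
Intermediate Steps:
a = -2 (a = 0 - 2 = -2)
F(Q) = 2*Q*(1 + Q) (F(Q) = (1 + Q)*(2*Q) = 2*Q*(1 + Q))
b(T) = (4 + T)**2 (b(T) = (T + 2*(-2)*(1 - 2))*(T + 4) = (T + 2*(-2)*(-1))*(4 + T) = (T + 4)*(4 + T) = (4 + T)*(4 + T) = (4 + T)**2)
(-103 + 27)*b(11) = (-103 + 27)*(16 + 11**2 + 8*11) = -76*(16 + 121 + 88) = -76*225 = -17100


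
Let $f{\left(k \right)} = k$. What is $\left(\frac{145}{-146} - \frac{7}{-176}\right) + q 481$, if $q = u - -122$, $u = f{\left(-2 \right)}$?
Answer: $\frac{741574311}{12848} \approx 57719.0$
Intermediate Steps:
$u = -2$
$q = 120$ ($q = -2 - -122 = -2 + 122 = 120$)
$\left(\frac{145}{-146} - \frac{7}{-176}\right) + q 481 = \left(\frac{145}{-146} - \frac{7}{-176}\right) + 120 \cdot 481 = \left(145 \left(- \frac{1}{146}\right) - - \frac{7}{176}\right) + 57720 = \left(- \frac{145}{146} + \frac{7}{176}\right) + 57720 = - \frac{12249}{12848} + 57720 = \frac{741574311}{12848}$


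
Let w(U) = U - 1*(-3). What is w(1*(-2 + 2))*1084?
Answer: 3252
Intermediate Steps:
w(U) = 3 + U (w(U) = U + 3 = 3 + U)
w(1*(-2 + 2))*1084 = (3 + 1*(-2 + 2))*1084 = (3 + 1*0)*1084 = (3 + 0)*1084 = 3*1084 = 3252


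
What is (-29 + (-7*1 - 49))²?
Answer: 7225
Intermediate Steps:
(-29 + (-7*1 - 49))² = (-29 + (-7 - 49))² = (-29 - 56)² = (-85)² = 7225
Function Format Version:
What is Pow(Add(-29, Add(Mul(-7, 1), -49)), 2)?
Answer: 7225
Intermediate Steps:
Pow(Add(-29, Add(Mul(-7, 1), -49)), 2) = Pow(Add(-29, Add(-7, -49)), 2) = Pow(Add(-29, -56), 2) = Pow(-85, 2) = 7225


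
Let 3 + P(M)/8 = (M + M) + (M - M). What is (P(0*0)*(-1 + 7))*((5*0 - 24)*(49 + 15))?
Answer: 221184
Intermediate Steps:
P(M) = -24 + 16*M (P(M) = -24 + 8*((M + M) + (M - M)) = -24 + 8*(2*M + 0) = -24 + 8*(2*M) = -24 + 16*M)
(P(0*0)*(-1 + 7))*((5*0 - 24)*(49 + 15)) = ((-24 + 16*(0*0))*(-1 + 7))*((5*0 - 24)*(49 + 15)) = ((-24 + 16*0)*6)*((0 - 24)*64) = ((-24 + 0)*6)*(-24*64) = -24*6*(-1536) = -144*(-1536) = 221184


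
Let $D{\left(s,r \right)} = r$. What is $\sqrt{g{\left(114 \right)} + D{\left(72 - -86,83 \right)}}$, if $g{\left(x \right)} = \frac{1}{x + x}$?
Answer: $\frac{5 \sqrt{43149}}{114} \approx 9.1107$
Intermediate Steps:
$g{\left(x \right)} = \frac{1}{2 x}$
$\sqrt{g{\left(114 \right)} + D{\left(72 - -86,83 \right)}} = \sqrt{\frac{1}{2 \cdot 114} + 83} = \sqrt{\frac{1}{2} \cdot \frac{1}{114} + 83} = \sqrt{\frac{1}{228} + 83} = \sqrt{\frac{18925}{228}} = \frac{5 \sqrt{43149}}{114}$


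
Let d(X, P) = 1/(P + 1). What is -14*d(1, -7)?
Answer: 7/3 ≈ 2.3333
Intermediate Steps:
d(X, P) = 1/(1 + P)
-14*d(1, -7) = -14/(1 - 7) = -14/(-6) = -14*(-⅙) = 7/3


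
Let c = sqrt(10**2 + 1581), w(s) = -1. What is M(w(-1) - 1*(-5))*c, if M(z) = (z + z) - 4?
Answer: 164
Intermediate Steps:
M(z) = -4 + 2*z (M(z) = 2*z - 4 = -4 + 2*z)
c = 41 (c = sqrt(100 + 1581) = sqrt(1681) = 41)
M(w(-1) - 1*(-5))*c = (-4 + 2*(-1 - 1*(-5)))*41 = (-4 + 2*(-1 + 5))*41 = (-4 + 2*4)*41 = (-4 + 8)*41 = 4*41 = 164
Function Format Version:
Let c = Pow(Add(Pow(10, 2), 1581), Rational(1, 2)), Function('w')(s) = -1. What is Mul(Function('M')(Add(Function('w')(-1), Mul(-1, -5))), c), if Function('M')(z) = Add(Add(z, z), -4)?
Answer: 164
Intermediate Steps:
Function('M')(z) = Add(-4, Mul(2, z)) (Function('M')(z) = Add(Mul(2, z), -4) = Add(-4, Mul(2, z)))
c = 41 (c = Pow(Add(100, 1581), Rational(1, 2)) = Pow(1681, Rational(1, 2)) = 41)
Mul(Function('M')(Add(Function('w')(-1), Mul(-1, -5))), c) = Mul(Add(-4, Mul(2, Add(-1, Mul(-1, -5)))), 41) = Mul(Add(-4, Mul(2, Add(-1, 5))), 41) = Mul(Add(-4, Mul(2, 4)), 41) = Mul(Add(-4, 8), 41) = Mul(4, 41) = 164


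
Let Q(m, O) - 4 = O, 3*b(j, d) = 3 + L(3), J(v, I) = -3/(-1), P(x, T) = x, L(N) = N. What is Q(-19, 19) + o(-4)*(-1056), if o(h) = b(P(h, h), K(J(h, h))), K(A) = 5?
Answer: -2089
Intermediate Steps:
J(v, I) = 3 (J(v, I) = -3*(-1) = 3)
b(j, d) = 2 (b(j, d) = (3 + 3)/3 = (⅓)*6 = 2)
Q(m, O) = 4 + O
o(h) = 2
Q(-19, 19) + o(-4)*(-1056) = (4 + 19) + 2*(-1056) = 23 - 2112 = -2089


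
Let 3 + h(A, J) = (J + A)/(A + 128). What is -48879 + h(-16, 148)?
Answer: -1368663/28 ≈ -48881.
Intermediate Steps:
h(A, J) = -3 + (A + J)/(128 + A) (h(A, J) = -3 + (J + A)/(A + 128) = -3 + (A + J)/(128 + A))
-48879 + h(-16, 148) = -48879 + (-384 + 148 - 2*(-16))/(128 - 16) = -48879 + (-384 + 148 + 32)/112 = -48879 + (1/112)*(-204) = -48879 - 51/28 = -1368663/28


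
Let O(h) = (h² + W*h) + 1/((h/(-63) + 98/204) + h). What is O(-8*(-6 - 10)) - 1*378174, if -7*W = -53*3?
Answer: -680430932840/1895971 ≈ -3.5888e+5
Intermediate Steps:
W = 159/7 (W = -(-53)*3/7 = -⅐*(-159) = 159/7 ≈ 22.714)
O(h) = h² + 1/(49/102 + 62*h/63) + 159*h/7 (O(h) = (h² + 159*h/7) + 1/((h/(-63) + 98/204) + h) = (h² + 159*h/7) + 1/((h*(-1/63) + 98*(1/204)) + h) = (h² + 159*h/7) + 1/((-h/63 + 49/102) + h) = (h² + 159*h/7) + 1/((49/102 - h/63) + h) = (h² + 159*h/7) + 1/(49/102 + 62*h/63) = h² + 1/(49/102 + 62*h/63) + 159*h/7)
O(-8*(-6 - 10)) - 1*378174 = (14994 + 14756*(-8*(-6 - 10))³ + 163611*(-8*(-6 - 10)) + 342375*(-8*(-6 - 10))²)/(7*(1029 + 2108*(-8*(-6 - 10)))) - 1*378174 = (14994 + 14756*(-8*(-16))³ + 163611*(-8*(-16)) + 342375*(-8*(-16))²)/(7*(1029 + 2108*(-8*(-16)))) - 378174 = (14994 + 14756*128³ + 163611*128 + 342375*128²)/(7*(1029 + 2108*128)) - 378174 = (14994 + 14756*2097152 + 20942208 + 342375*16384)/(7*(1029 + 269824)) - 378174 = (⅐)*(14994 + 30945574912 + 20942208 + 5609472000)/270853 - 378174 = (⅐)*(1/270853)*36576004114 - 378174 = 36576004114/1895971 - 378174 = -680430932840/1895971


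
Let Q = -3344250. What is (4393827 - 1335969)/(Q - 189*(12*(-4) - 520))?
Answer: -509643/539483 ≈ -0.94469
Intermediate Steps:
(4393827 - 1335969)/(Q - 189*(12*(-4) - 520)) = (4393827 - 1335969)/(-3344250 - 189*(12*(-4) - 520)) = 3057858/(-3344250 - 189*(-48 - 520)) = 3057858/(-3344250 - 189*(-568)) = 3057858/(-3344250 + 107352) = 3057858/(-3236898) = 3057858*(-1/3236898) = -509643/539483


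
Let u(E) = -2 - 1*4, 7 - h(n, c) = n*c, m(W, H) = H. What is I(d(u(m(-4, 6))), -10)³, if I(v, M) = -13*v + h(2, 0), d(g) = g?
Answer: 614125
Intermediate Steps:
h(n, c) = 7 - c*n (h(n, c) = 7 - n*c = 7 - c*n)
u(E) = -6 (u(E) = -2 - 4 = -6)
I(v, M) = 7 - 13*v (I(v, M) = -13*v + (7 - 1*0*2) = -13*v + (7 + 0) = -13*v + 7 = 7 - 13*v)
I(d(u(m(-4, 6))), -10)³ = (7 - 13*(-6))³ = (7 + 78)³ = 85³ = 614125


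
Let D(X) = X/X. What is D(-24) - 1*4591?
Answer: -4590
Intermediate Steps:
D(X) = 1
D(-24) - 1*4591 = 1 - 1*4591 = 1 - 4591 = -4590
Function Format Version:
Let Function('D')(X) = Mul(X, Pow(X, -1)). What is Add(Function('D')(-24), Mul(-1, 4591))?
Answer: -4590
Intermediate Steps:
Function('D')(X) = 1
Add(Function('D')(-24), Mul(-1, 4591)) = Add(1, Mul(-1, 4591)) = Add(1, -4591) = -4590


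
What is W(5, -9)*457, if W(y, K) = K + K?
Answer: -8226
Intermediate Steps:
W(y, K) = 2*K
W(5, -9)*457 = (2*(-9))*457 = -18*457 = -8226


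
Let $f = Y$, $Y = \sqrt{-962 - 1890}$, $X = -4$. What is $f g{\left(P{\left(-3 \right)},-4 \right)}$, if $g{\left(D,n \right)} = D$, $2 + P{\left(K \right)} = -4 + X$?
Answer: $- 20 i \sqrt{713} \approx - 534.04 i$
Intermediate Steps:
$Y = 2 i \sqrt{713}$ ($Y = \sqrt{-2852} = 2 i \sqrt{713} \approx 53.404 i$)
$P{\left(K \right)} = -10$ ($P{\left(K \right)} = -2 - 8 = -10$)
$f = 2 i \sqrt{713} \approx 53.404 i$
$f g{\left(P{\left(-3 \right)},-4 \right)} = 2 i \sqrt{713} \left(-10\right) = - 20 i \sqrt{713}$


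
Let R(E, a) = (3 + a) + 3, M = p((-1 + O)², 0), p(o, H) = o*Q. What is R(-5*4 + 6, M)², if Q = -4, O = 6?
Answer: 8836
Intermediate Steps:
p(o, H) = -4*o (p(o, H) = o*(-4) = -4*o)
M = -100 (M = -4*(-1 + 6)² = -4*5² = -4*25 = -100)
R(E, a) = 6 + a
R(-5*4 + 6, M)² = (6 - 100)² = (-94)² = 8836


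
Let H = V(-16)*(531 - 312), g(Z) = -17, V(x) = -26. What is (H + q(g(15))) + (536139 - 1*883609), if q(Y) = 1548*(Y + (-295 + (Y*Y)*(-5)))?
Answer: -3073000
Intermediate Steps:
H = -5694 (H = -26*(531 - 312) = -26*219 = -5694)
q(Y) = -456660 - 7740*Y² + 1548*Y (q(Y) = 1548*(Y + (-295 + Y²*(-5))) = 1548*(Y + (-295 - 5*Y²)) = 1548*(-295 + Y - 5*Y²) = -456660 - 7740*Y² + 1548*Y)
(H + q(g(15))) + (536139 - 1*883609) = (-5694 + (-456660 - 7740*(-17)² + 1548*(-17))) + (536139 - 1*883609) = (-5694 + (-456660 - 7740*289 - 26316)) + (536139 - 883609) = (-5694 + (-456660 - 2236860 - 26316)) - 347470 = (-5694 - 2719836) - 347470 = -2725530 - 347470 = -3073000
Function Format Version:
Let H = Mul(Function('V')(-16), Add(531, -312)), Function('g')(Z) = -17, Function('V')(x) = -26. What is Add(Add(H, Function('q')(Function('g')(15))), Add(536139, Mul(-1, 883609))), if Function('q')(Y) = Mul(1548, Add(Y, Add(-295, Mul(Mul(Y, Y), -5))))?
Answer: -3073000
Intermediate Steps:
H = -5694 (H = Mul(-26, Add(531, -312)) = Mul(-26, 219) = -5694)
Function('q')(Y) = Add(-456660, Mul(-7740, Pow(Y, 2)), Mul(1548, Y)) (Function('q')(Y) = Mul(1548, Add(Y, Add(-295, Mul(Pow(Y, 2), -5)))) = Mul(1548, Add(Y, Add(-295, Mul(-5, Pow(Y, 2))))) = Mul(1548, Add(-295, Y, Mul(-5, Pow(Y, 2)))) = Add(-456660, Mul(-7740, Pow(Y, 2)), Mul(1548, Y)))
Add(Add(H, Function('q')(Function('g')(15))), Add(536139, Mul(-1, 883609))) = Add(Add(-5694, Add(-456660, Mul(-7740, Pow(-17, 2)), Mul(1548, -17))), Add(536139, Mul(-1, 883609))) = Add(Add(-5694, Add(-456660, Mul(-7740, 289), -26316)), Add(536139, -883609)) = Add(Add(-5694, Add(-456660, -2236860, -26316)), -347470) = Add(Add(-5694, -2719836), -347470) = Add(-2725530, -347470) = -3073000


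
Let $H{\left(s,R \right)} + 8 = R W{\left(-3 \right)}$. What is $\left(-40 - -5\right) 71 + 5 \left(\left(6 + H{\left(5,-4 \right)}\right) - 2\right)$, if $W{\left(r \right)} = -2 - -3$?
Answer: $-2525$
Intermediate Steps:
$W{\left(r \right)} = 1$ ($W{\left(r \right)} = -2 + 3 = 1$)
$H{\left(s,R \right)} = -8 + R$ ($H{\left(s,R \right)} = -8 + R 1 = -8 + R$)
$\left(-40 - -5\right) 71 + 5 \left(\left(6 + H{\left(5,-4 \right)}\right) - 2\right) = \left(-40 - -5\right) 71 + 5 \left(\left(6 - 12\right) - 2\right) = \left(-40 + 5\right) 71 + 5 \left(\left(6 - 12\right) - 2\right) = \left(-35\right) 71 + 5 \left(-6 - 2\right) = -2485 + 5 \left(-8\right) = -2485 - 40 = -2525$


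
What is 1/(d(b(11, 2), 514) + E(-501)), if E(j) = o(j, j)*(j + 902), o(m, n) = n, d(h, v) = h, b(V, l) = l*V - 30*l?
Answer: -1/200939 ≈ -4.9766e-6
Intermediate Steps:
b(V, l) = -30*l + V*l (b(V, l) = V*l - 30*l = -30*l + V*l)
E(j) = j*(902 + j) (E(j) = j*(j + 902) = j*(902 + j))
1/(d(b(11, 2), 514) + E(-501)) = 1/(2*(-30 + 11) - 501*(902 - 501)) = 1/(2*(-19) - 501*401) = 1/(-38 - 200901) = 1/(-200939) = -1/200939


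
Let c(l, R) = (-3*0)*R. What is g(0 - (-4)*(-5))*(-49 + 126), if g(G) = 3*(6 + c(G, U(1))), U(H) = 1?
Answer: 1386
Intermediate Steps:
c(l, R) = 0 (c(l, R) = 0*R = 0)
g(G) = 18 (g(G) = 3*(6 + 0) = 3*6 = 18)
g(0 - (-4)*(-5))*(-49 + 126) = 18*(-49 + 126) = 18*77 = 1386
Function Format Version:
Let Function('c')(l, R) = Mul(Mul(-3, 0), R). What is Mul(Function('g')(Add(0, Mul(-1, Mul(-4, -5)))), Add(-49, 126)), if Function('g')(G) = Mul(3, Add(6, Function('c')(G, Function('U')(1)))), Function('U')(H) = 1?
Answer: 1386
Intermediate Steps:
Function('c')(l, R) = 0 (Function('c')(l, R) = Mul(0, R) = 0)
Function('g')(G) = 18 (Function('g')(G) = Mul(3, Add(6, 0)) = Mul(3, 6) = 18)
Mul(Function('g')(Add(0, Mul(-1, Mul(-4, -5)))), Add(-49, 126)) = Mul(18, Add(-49, 126)) = Mul(18, 77) = 1386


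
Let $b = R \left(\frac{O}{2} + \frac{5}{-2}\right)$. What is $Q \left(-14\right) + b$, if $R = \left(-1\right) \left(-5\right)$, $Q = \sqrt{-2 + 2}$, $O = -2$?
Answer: $- \frac{35}{2} \approx -17.5$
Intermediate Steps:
$Q = 0$ ($Q = \sqrt{0} = 0$)
$R = 5$
$b = - \frac{35}{2}$ ($b = 5 \left(- \frac{2}{2} + \frac{5}{-2}\right) = 5 \left(\left(-2\right) \frac{1}{2} + 5 \left(- \frac{1}{2}\right)\right) = 5 \left(-1 - \frac{5}{2}\right) = 5 \left(- \frac{7}{2}\right) = - \frac{35}{2} \approx -17.5$)
$Q \left(-14\right) + b = 0 \left(-14\right) - \frac{35}{2} = 0 - \frac{35}{2} = - \frac{35}{2}$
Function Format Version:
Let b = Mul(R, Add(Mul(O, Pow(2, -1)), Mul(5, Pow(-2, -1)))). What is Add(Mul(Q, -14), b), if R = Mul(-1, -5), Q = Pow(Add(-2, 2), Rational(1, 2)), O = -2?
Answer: Rational(-35, 2) ≈ -17.500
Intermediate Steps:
Q = 0 (Q = Pow(0, Rational(1, 2)) = 0)
R = 5
b = Rational(-35, 2) (b = Mul(5, Add(Mul(-2, Pow(2, -1)), Mul(5, Pow(-2, -1)))) = Mul(5, Add(Mul(-2, Rational(1, 2)), Mul(5, Rational(-1, 2)))) = Mul(5, Add(-1, Rational(-5, 2))) = Mul(5, Rational(-7, 2)) = Rational(-35, 2) ≈ -17.500)
Add(Mul(Q, -14), b) = Add(Mul(0, -14), Rational(-35, 2)) = Add(0, Rational(-35, 2)) = Rational(-35, 2)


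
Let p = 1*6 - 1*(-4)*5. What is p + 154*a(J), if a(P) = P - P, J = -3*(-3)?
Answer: 26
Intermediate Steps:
J = 9
a(P) = 0
p = 26 (p = 6 + 4*5 = 6 + 20 = 26)
p + 154*a(J) = 26 + 154*0 = 26 + 0 = 26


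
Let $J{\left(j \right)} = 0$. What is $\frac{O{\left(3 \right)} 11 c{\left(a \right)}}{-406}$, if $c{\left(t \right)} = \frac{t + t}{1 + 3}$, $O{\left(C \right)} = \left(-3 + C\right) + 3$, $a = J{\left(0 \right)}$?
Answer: $0$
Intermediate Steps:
$a = 0$
$O{\left(C \right)} = C$
$c{\left(t \right)} = \frac{t}{2}$ ($c{\left(t \right)} = \frac{2 t}{4} = 2 t \frac{1}{4} = \frac{t}{2}$)
$\frac{O{\left(3 \right)} 11 c{\left(a \right)}}{-406} = \frac{3 \cdot 11 \cdot \frac{1}{2} \cdot 0}{-406} = 33 \cdot 0 \left(- \frac{1}{406}\right) = 0 \left(- \frac{1}{406}\right) = 0$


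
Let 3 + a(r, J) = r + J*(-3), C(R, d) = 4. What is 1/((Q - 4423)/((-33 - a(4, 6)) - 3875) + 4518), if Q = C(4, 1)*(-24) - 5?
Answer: 1297/5861354 ≈ 0.00022128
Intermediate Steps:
a(r, J) = -3 + r - 3*J (a(r, J) = -3 + (r + J*(-3)) = -3 + (r - 3*J) = -3 + r - 3*J)
Q = -101 (Q = 4*(-24) - 5 = -96 - 5 = -101)
1/((Q - 4423)/((-33 - a(4, 6)) - 3875) + 4518) = 1/((-101 - 4423)/((-33 - (-3 + 4 - 3*6)) - 3875) + 4518) = 1/(-4524/((-33 - (-3 + 4 - 18)) - 3875) + 4518) = 1/(-4524/((-33 - 1*(-17)) - 3875) + 4518) = 1/(-4524/((-33 + 17) - 3875) + 4518) = 1/(-4524/(-16 - 3875) + 4518) = 1/(-4524/(-3891) + 4518) = 1/(-4524*(-1/3891) + 4518) = 1/(1508/1297 + 4518) = 1/(5861354/1297) = 1297/5861354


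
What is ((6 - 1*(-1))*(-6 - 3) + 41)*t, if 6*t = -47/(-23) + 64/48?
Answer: -2563/207 ≈ -12.382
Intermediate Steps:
t = 233/414 (t = (-47/(-23) + 64/48)/6 = (-47*(-1/23) + 64*(1/48))/6 = (47/23 + 4/3)/6 = (⅙)*(233/69) = 233/414 ≈ 0.56280)
((6 - 1*(-1))*(-6 - 3) + 41)*t = ((6 - 1*(-1))*(-6 - 3) + 41)*(233/414) = ((6 + 1)*(-9) + 41)*(233/414) = (7*(-9) + 41)*(233/414) = (-63 + 41)*(233/414) = -22*233/414 = -2563/207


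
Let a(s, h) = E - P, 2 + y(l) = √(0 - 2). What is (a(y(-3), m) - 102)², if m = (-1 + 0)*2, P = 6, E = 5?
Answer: 10609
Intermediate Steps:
m = -2 (m = -1*2 = -2)
y(l) = -2 + I*√2 (y(l) = -2 + √(0 - 2) = -2 + √(-2) = -2 + I*√2)
a(s, h) = -1 (a(s, h) = 5 - 1*6 = 5 - 6 = -1)
(a(y(-3), m) - 102)² = (-1 - 102)² = (-103)² = 10609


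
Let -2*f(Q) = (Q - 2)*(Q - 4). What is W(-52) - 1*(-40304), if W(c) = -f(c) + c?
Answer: 41764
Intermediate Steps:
f(Q) = -(-4 + Q)*(-2 + Q)/2 (f(Q) = -(Q - 2)*(Q - 4)/2 = -(-2 + Q)*(-4 + Q)/2 = -(-4 + Q)*(-2 + Q)/2)
W(c) = 4 + c²/2 - 2*c (W(c) = -(-4 + 3*c - c²/2) + c = (4 + c²/2 - 3*c) + c = 4 + c²/2 - 2*c)
W(-52) - 1*(-40304) = (4 + (½)*(-52)² - 2*(-52)) - 1*(-40304) = (4 + (½)*2704 + 104) + 40304 = (4 + 1352 + 104) + 40304 = 1460 + 40304 = 41764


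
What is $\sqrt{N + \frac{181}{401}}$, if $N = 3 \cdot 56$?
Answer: $\frac{\sqrt{27087149}}{401} \approx 12.979$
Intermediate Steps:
$N = 168$
$\sqrt{N + \frac{181}{401}} = \sqrt{168 + \frac{181}{401}} = \sqrt{\frac{67549}{401}} = \frac{\sqrt{27087149}}{401}$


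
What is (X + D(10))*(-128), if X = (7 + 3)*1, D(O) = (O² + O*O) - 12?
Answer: -25344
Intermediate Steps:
D(O) = -12 + 2*O² (D(O) = (O² + O²) - 12 = 2*O² - 12 = -12 + 2*O²)
X = 10 (X = 10*1 = 10)
(X + D(10))*(-128) = (10 + (-12 + 2*10²))*(-128) = (10 + (-12 + 2*100))*(-128) = (10 + (-12 + 200))*(-128) = (10 + 188)*(-128) = 198*(-128) = -25344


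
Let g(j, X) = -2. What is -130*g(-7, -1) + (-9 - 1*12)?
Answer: 239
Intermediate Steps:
-130*g(-7, -1) + (-9 - 1*12) = -130*(-2) + (-9 - 1*12) = 260 + (-9 - 12) = 260 - 21 = 239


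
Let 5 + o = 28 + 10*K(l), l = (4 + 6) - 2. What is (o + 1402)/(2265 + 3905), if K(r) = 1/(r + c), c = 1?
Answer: 2567/11106 ≈ 0.23114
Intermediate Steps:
l = 8 (l = 10 - 2 = 8)
K(r) = 1/(1 + r) (K(r) = 1/(r + 1) = 1/(1 + r))
o = 217/9 (o = -5 + (28 + 10/(1 + 8)) = -5 + (28 + 10/9) = -5 + 262/9 = 217/9 ≈ 24.111)
(o + 1402)/(2265 + 3905) = (217/9 + 1402)/(2265 + 3905) = (12835/9)/6170 = (12835/9)*(1/6170) = 2567/11106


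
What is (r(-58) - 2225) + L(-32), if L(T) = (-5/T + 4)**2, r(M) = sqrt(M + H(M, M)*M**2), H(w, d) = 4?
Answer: -2260711/1024 + sqrt(13398) ≈ -2092.0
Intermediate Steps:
r(M) = sqrt(M + 4*M**2)
L(T) = (4 - 5/T)**2
(r(-58) - 2225) + L(-32) = (sqrt(-58*(1 + 4*(-58))) - 2225) + (-5 + 4*(-32))**2/(-32)**2 = (sqrt(-58*(1 - 232)) - 2225) + (-5 - 128)**2/1024 = (sqrt(-58*(-231)) - 2225) + (1/1024)*(-133)**2 = (sqrt(13398) - 2225) + (1/1024)*17689 = (-2225 + sqrt(13398)) + 17689/1024 = -2260711/1024 + sqrt(13398)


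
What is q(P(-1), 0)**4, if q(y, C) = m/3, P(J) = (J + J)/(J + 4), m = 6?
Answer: 16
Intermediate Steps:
P(J) = 2*J/(4 + J) (P(J) = (2*J)/(4 + J) = 2*J/(4 + J))
q(y, C) = 2 (q(y, C) = 6/3 = 6*(1/3) = 2)
q(P(-1), 0)**4 = 2**4 = 16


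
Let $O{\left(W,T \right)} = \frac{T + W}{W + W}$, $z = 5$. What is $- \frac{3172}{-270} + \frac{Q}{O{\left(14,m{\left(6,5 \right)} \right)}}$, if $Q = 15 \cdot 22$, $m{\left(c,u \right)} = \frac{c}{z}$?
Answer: $\frac{1589384}{2565} \approx 619.64$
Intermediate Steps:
$m{\left(c,u \right)} = \frac{c}{5}$
$Q = 330$
$O{\left(W,T \right)} = \frac{T + W}{2 W}$
$- \frac{3172}{-270} + \frac{Q}{O{\left(14,m{\left(6,5 \right)} \right)}} = - \frac{3172}{-270} + \frac{330}{\frac{1}{2} \cdot \frac{1}{14} \left(\frac{1}{5} \cdot 6 + 14\right)} = \left(-3172\right) \left(- \frac{1}{270}\right) + \frac{330}{\frac{1}{2} \cdot \frac{1}{14} \left(\frac{6}{5} + 14\right)} = \frac{1586}{135} + \frac{330}{\frac{1}{2} \cdot \frac{1}{14} \cdot \frac{76}{5}} = \frac{1586}{135} + \frac{330}{\frac{19}{35}} = \frac{1586}{135} + 330 \cdot \frac{35}{19} = \frac{1586}{135} + \frac{11550}{19} = \frac{1589384}{2565}$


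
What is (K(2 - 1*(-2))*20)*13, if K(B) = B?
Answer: 1040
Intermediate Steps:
(K(2 - 1*(-2))*20)*13 = ((2 - 1*(-2))*20)*13 = ((2 + 2)*20)*13 = (4*20)*13 = 80*13 = 1040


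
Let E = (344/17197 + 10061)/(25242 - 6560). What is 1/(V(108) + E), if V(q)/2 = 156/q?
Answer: 2891469186/9910307453 ≈ 0.29176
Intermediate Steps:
V(q) = 312/q (V(q) = 2*(156/q) = 312/q)
E = 173019361/321274354 (E = (344*(1/17197) + 10061)/18682 = (344/17197 + 10061)*(1/18682) = (173019361/17197)*(1/18682) = 173019361/321274354 ≈ 0.53854)
1/(V(108) + E) = 1/(312/108 + 173019361/321274354) = 1/(312*(1/108) + 173019361/321274354) = 1/(26/9 + 173019361/321274354) = 1/(9910307453/2891469186) = 2891469186/9910307453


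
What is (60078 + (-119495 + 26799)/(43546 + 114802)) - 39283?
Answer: 823188491/39587 ≈ 20794.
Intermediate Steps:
(60078 + (-119495 + 26799)/(43546 + 114802)) - 39283 = (60078 - 92696/158348) - 39283 = (60078 - 92696*1/158348) - 39283 = (60078 - 23174/39587) - 39283 = 2378284612/39587 - 39283 = 823188491/39587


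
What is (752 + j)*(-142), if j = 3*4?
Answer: -108488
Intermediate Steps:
j = 12
(752 + j)*(-142) = (752 + 12)*(-142) = 764*(-142) = -108488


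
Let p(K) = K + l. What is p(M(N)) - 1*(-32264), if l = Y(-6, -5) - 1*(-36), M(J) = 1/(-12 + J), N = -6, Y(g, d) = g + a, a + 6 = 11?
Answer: 581381/18 ≈ 32299.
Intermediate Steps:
a = 5 (a = -6 + 11 = 5)
Y(g, d) = 5 + g (Y(g, d) = g + 5 = 5 + g)
l = 35 (l = (5 - 6) - 1*(-36) = -1 + 36 = 35)
p(K) = 35 + K (p(K) = K + 35 = 35 + K)
p(M(N)) - 1*(-32264) = (35 + 1/(-12 - 6)) - 1*(-32264) = (35 + 1/(-18)) + 32264 = (35 - 1/18) + 32264 = 629/18 + 32264 = 581381/18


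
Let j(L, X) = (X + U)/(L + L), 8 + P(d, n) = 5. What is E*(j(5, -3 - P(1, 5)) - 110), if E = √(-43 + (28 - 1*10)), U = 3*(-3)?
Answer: -1109*I/2 ≈ -554.5*I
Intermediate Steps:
U = -9
P(d, n) = -3 (P(d, n) = -8 + 5 = -3)
j(L, X) = (-9 + X)/(2*L) (j(L, X) = (X - 9)/(L + L) = (-9 + X)/((2*L)) = (-9 + X)*(1/(2*L)) = (-9 + X)/(2*L))
E = 5*I (E = √(-43 + (28 - 10)) = √(-43 + 18) = √(-25) = 5*I ≈ 5.0*I)
E*(j(5, -3 - P(1, 5)) - 110) = (5*I)*((½)*(-9 + (-3 - 1*(-3)))/5 - 110) = (5*I)*((½)*(⅕)*(-9 + (-3 + 3)) - 110) = (5*I)*((½)*(⅕)*(-9 + 0) - 110) = (5*I)*((½)*(⅕)*(-9) - 110) = (5*I)*(-9/10 - 110) = (5*I)*(-1109/10) = -1109*I/2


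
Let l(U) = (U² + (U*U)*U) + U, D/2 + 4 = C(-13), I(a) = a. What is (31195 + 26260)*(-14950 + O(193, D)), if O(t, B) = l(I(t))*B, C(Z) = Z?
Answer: -14117607953780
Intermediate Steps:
D = -34 (D = -8 + 2*(-13) = -8 - 26 = -34)
l(U) = U + U² + U³ (l(U) = (U² + U²*U) + U = (U² + U³) + U = U + U² + U³)
O(t, B) = B*t*(1 + t + t²) (O(t, B) = (t*(1 + t + t²))*B = B*t*(1 + t + t²))
(31195 + 26260)*(-14950 + O(193, D)) = (31195 + 26260)*(-14950 - 34*193*(1 + 193 + 193²)) = 57455*(-14950 - 34*193*(1 + 193 + 37249)) = 57455*(-14950 - 34*193*37443) = 57455*(-14950 - 245700966) = 57455*(-245715916) = -14117607953780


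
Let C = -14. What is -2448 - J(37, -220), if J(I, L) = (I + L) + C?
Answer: -2251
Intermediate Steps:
J(I, L) = -14 + I + L (J(I, L) = (I + L) - 14 = -14 + I + L)
-2448 - J(37, -220) = -2448 - (-14 + 37 - 220) = -2448 - 1*(-197) = -2448 + 197 = -2251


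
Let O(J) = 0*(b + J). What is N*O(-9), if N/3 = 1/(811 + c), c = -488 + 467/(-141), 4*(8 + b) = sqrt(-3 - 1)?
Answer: 0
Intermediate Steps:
b = -8 + I/2 (b = -8 + sqrt(-3 - 1)/4 = -8 + sqrt(-4)/4 = -8 + (2*I)/4 = -8 + I/2 ≈ -8.0 + 0.5*I)
c = -69275/141 (c = -488 + 467*(-1/141) = -488 - 467/141 = -69275/141 ≈ -491.31)
O(J) = 0 (O(J) = 0*((-8 + I/2) + J) = 0*(-8 + J + I/2) = 0)
N = 423/45076 (N = 3/(811 - 69275/141) = 3/(45076/141) = 3*(141/45076) = 423/45076 ≈ 0.0093842)
N*O(-9) = (423/45076)*0 = 0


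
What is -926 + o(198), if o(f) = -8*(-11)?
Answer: -838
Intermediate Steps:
o(f) = 88
-926 + o(198) = -926 + 88 = -838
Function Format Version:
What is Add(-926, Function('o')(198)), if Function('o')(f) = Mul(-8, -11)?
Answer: -838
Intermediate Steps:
Function('o')(f) = 88
Add(-926, Function('o')(198)) = Add(-926, 88) = -838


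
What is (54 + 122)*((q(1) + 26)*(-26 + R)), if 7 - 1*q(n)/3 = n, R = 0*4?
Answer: -201344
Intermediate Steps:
R = 0
q(n) = 21 - 3*n
(54 + 122)*((q(1) + 26)*(-26 + R)) = (54 + 122)*(((21 - 3*1) + 26)*(-26 + 0)) = 176*(((21 - 3) + 26)*(-26)) = 176*((18 + 26)*(-26)) = 176*(44*(-26)) = 176*(-1144) = -201344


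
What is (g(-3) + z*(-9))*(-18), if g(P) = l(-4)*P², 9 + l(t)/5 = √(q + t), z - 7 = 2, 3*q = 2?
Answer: 8748 - 270*I*√30 ≈ 8748.0 - 1478.9*I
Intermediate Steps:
q = ⅔ (q = (⅓)*2 = ⅔ ≈ 0.66667)
z = 9 (z = 7 + 2 = 9)
l(t) = -45 + 5*√(⅔ + t)
g(P) = P²*(-45 + 5*I*√30/3) (g(P) = (-45 + 5*√(6 + 9*(-4))/3)*P² = (-45 + 5*√(6 - 36)/3)*P² = (-45 + 5*√(-30)/3)*P² = (-45 + 5*(I*√30)/3)*P² = (-45 + 5*I*√30/3)*P² = P²*(-45 + 5*I*√30/3))
(g(-3) + z*(-9))*(-18) = ((5/3)*(-3)²*(-27 + I*√30) + 9*(-9))*(-18) = ((5/3)*9*(-27 + I*√30) - 81)*(-18) = ((-405 + 15*I*√30) - 81)*(-18) = (-486 + 15*I*√30)*(-18) = 8748 - 270*I*√30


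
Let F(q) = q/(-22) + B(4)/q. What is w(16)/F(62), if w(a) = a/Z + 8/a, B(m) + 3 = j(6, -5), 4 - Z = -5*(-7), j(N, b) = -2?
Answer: 11/1977 ≈ 0.0055640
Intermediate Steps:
Z = -31 (Z = 4 - (-5)*(-7) = 4 - 1*35 = 4 - 35 = -31)
B(m) = -5 (B(m) = -3 - 2 = -5)
F(q) = -5/q - q/22 (F(q) = q/(-22) - 5/q = q*(-1/22) - 5/q = -q/22 - 5/q = -5/q - q/22)
w(a) = 8/a - a/31 (w(a) = a/(-31) + 8/a = a*(-1/31) + 8/a = -a/31 + 8/a = 8/a - a/31)
w(16)/F(62) = (8/16 - 1/31*16)/(-5/62 - 1/22*62) = (8*(1/16) - 16/31)/(-5*1/62 - 31/11) = (1/2 - 16/31)/(-5/62 - 31/11) = -1/(62*(-1977/682)) = -1/62*(-682/1977) = 11/1977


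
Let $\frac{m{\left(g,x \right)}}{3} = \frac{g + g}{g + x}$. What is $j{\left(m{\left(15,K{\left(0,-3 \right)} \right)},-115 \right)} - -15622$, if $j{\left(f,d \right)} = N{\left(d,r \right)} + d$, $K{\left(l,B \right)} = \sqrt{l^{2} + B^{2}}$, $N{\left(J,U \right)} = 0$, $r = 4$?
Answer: $15507$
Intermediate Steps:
$K{\left(l,B \right)} = \sqrt{B^{2} + l^{2}}$
$m{\left(g,x \right)} = \frac{6 g}{g + x}$ ($m{\left(g,x \right)} = 3 \frac{g + g}{g + x} = 3 \frac{2 g}{g + x} = \frac{6 g}{g + x}$)
$j{\left(f,d \right)} = d$ ($j{\left(f,d \right)} = 0 + d = d$)
$j{\left(m{\left(15,K{\left(0,-3 \right)} \right)},-115 \right)} - -15622 = -115 - -15622 = -115 + 15622 = 15507$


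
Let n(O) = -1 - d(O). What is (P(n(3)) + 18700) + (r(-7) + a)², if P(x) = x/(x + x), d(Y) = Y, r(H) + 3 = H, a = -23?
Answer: 39579/2 ≈ 19790.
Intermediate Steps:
r(H) = -3 + H
n(O) = -1 - O
P(x) = ½ (P(x) = x/((2*x)) = (1/(2*x))*x = ½)
(P(n(3)) + 18700) + (r(-7) + a)² = (½ + 18700) + ((-3 - 7) - 23)² = 37401/2 + (-10 - 23)² = 37401/2 + (-33)² = 37401/2 + 1089 = 39579/2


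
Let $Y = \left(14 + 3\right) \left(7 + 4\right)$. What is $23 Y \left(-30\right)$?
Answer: $-129030$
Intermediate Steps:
$Y = 187$ ($Y = 17 \cdot 11 = 187$)
$23 Y \left(-30\right) = 23 \cdot 187 \left(-30\right) = 4301 \left(-30\right) = -129030$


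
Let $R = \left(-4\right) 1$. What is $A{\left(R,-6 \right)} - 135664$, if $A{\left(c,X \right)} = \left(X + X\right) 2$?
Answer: $-135688$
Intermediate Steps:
$R = -4$
$A{\left(c,X \right)} = 4 X$ ($A{\left(c,X \right)} = 2 X 2 = 4 X$)
$A{\left(R,-6 \right)} - 135664 = 4 \left(-6\right) - 135664 = -24 - 135664 = -135688$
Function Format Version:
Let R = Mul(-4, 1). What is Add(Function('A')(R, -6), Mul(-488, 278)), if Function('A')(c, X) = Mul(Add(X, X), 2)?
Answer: -135688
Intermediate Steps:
R = -4
Function('A')(c, X) = Mul(4, X) (Function('A')(c, X) = Mul(Mul(2, X), 2) = Mul(4, X))
Add(Function('A')(R, -6), Mul(-488, 278)) = Add(Mul(4, -6), Mul(-488, 278)) = Add(-24, -135664) = -135688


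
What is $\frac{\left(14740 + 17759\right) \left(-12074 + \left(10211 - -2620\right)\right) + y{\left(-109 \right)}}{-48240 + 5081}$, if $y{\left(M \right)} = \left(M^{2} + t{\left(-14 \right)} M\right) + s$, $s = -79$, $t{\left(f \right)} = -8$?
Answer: $- \frac{24614417}{43159} \approx -570.32$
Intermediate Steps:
$y{\left(M \right)} = -79 + M^{2} - 8 M$ ($y{\left(M \right)} = \left(M^{2} - 8 M\right) - 79 = -79 + M^{2} - 8 M$)
$\frac{\left(14740 + 17759\right) \left(-12074 + \left(10211 - -2620\right)\right) + y{\left(-109 \right)}}{-48240 + 5081} = \frac{\left(14740 + 17759\right) \left(-12074 + \left(10211 - -2620\right)\right) - \left(-793 - 11881\right)}{-48240 + 5081} = \frac{32499 \left(-12074 + \left(10211 + 2620\right)\right) + \left(-79 + 11881 + 872\right)}{-43159} = \left(32499 \left(-12074 + 12831\right) + 12674\right) \left(- \frac{1}{43159}\right) = \left(32499 \cdot 757 + 12674\right) \left(- \frac{1}{43159}\right) = \left(24601743 + 12674\right) \left(- \frac{1}{43159}\right) = 24614417 \left(- \frac{1}{43159}\right) = - \frac{24614417}{43159}$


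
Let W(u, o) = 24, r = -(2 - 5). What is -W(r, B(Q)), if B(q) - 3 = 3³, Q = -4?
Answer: -24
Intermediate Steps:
r = 3 (r = -1*(-3) = 3)
B(q) = 30 (B(q) = 3 + 3³ = 3 + 27 = 30)
-W(r, B(Q)) = -1*24 = -24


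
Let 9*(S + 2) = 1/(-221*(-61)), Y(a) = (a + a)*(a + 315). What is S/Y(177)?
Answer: -242657/21131629272 ≈ -1.1483e-5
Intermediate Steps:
Y(a) = 2*a*(315 + a) (Y(a) = (2*a)*(315 + a) = 2*a*(315 + a))
S = -242657/121329 (S = -2 + 1/(9*((-221*(-61)))) = -2 + (⅑)/13481 = -2 + (⅑)*(1/13481) = -2 + 1/121329 = -242657/121329 ≈ -2.0000)
S/Y(177) = -242657*1/(354*(315 + 177))/121329 = -242657/(121329*(2*177*492)) = -242657/121329/174168 = -242657/121329*1/174168 = -242657/21131629272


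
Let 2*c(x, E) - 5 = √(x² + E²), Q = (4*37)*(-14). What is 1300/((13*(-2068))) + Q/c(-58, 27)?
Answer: 2652635/525789 - 1036*√4093/1017 ≈ -60.127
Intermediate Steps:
Q = -2072 (Q = 148*(-14) = -2072)
c(x, E) = 5/2 + √(E² + x²)/2 (c(x, E) = 5/2 + √(x² + E²)/2 = 5/2 + √(E² + x²)/2)
1300/((13*(-2068))) + Q/c(-58, 27) = 1300/((13*(-2068))) - 2072/(5/2 + √(27² + (-58)²)/2) = 1300/(-26884) - 2072/(5/2 + √(729 + 3364)/2) = 1300*(-1/26884) - 2072/(5/2 + √4093/2) = -25/517 - 2072/(5/2 + √4093/2)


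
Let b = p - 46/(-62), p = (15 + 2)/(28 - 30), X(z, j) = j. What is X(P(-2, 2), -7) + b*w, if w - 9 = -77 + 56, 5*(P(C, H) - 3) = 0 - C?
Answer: 2669/31 ≈ 86.097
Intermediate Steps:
P(C, H) = 3 - C/5 (P(C, H) = 3 + (0 - C)/5 = 3 + (-C)/5 = 3 - C/5)
p = -17/2 (p = 17/(-2) = 17*(-½) = -17/2 ≈ -8.5000)
b = -481/62 (b = -17/2 - 46/(-62) = -17/2 - 46*(-1)/62 = -17/2 - 1*(-23/31) = -17/2 + 23/31 = -481/62 ≈ -7.7581)
w = -12 (w = 9 + (-77 + 56) = 9 - 21 = -12)
X(P(-2, 2), -7) + b*w = -7 - 481/62*(-12) = -7 + 2886/31 = 2669/31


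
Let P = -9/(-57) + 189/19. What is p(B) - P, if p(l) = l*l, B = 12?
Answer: 2544/19 ≈ 133.89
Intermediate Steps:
p(l) = l²
P = 192/19 (P = -9*(-1/57) + 189*(1/19) = 3/19 + 189/19 = 192/19 ≈ 10.105)
p(B) - P = 12² - 1*192/19 = 144 - 192/19 = 2544/19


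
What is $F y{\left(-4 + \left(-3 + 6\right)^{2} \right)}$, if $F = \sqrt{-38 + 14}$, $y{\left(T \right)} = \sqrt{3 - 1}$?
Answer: $4 i \sqrt{3} \approx 6.9282 i$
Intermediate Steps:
$y{\left(T \right)} = \sqrt{2}$
$F = 2 i \sqrt{6}$ ($F = \sqrt{-24} = 2 i \sqrt{6} \approx 4.899 i$)
$F y{\left(-4 + \left(-3 + 6\right)^{2} \right)} = 2 i \sqrt{6} \sqrt{2} = 4 i \sqrt{3}$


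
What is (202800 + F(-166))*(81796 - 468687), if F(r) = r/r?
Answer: -78461881691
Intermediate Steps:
F(r) = 1
(202800 + F(-166))*(81796 - 468687) = (202800 + 1)*(81796 - 468687) = 202801*(-386891) = -78461881691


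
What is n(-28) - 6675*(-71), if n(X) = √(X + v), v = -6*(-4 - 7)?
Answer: 473925 + √38 ≈ 4.7393e+5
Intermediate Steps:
v = 66 (v = -6*(-11) = 66)
n(X) = √(66 + X) (n(X) = √(X + 66) = √(66 + X))
n(-28) - 6675*(-71) = √(66 - 28) - 6675*(-71) = √38 + 473925 = 473925 + √38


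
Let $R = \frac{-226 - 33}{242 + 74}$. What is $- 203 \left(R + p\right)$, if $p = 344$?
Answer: $- \frac{22014335}{316} \approx -69666.0$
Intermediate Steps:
$R = - \frac{259}{316} \approx -0.81962$
$- 203 \left(R + p\right) = - 203 \left(- \frac{259}{316} + 344\right) = \left(-203\right) \frac{108445}{316} = - \frac{22014335}{316}$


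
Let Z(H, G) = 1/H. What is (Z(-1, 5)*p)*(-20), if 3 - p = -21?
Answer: 480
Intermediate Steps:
p = 24 (p = 3 - 1*(-21) = 3 + 21 = 24)
(Z(-1, 5)*p)*(-20) = (24/(-1))*(-20) = -1*24*(-20) = -24*(-20) = 480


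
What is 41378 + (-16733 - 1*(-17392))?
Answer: 42037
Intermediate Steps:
41378 + (-16733 - 1*(-17392)) = 41378 + (-16733 + 17392) = 41378 + 659 = 42037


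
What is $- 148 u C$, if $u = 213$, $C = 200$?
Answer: $-6304800$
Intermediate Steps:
$- 148 u C = \left(-148\right) 213 \cdot 200 = \left(-31524\right) 200 = -6304800$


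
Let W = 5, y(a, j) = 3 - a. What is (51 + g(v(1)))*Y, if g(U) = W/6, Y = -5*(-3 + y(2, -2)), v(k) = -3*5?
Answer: 1555/3 ≈ 518.33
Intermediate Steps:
v(k) = -15
Y = 10 (Y = -5*(-3 + (3 - 1*2)) = -5*(-3 + (3 - 2)) = -5*(-3 + 1) = -5*(-2) = 10)
g(U) = ⅚ (g(U) = 5/6 = 5*(⅙) = ⅚)
(51 + g(v(1)))*Y = (51 + ⅚)*10 = (311/6)*10 = 1555/3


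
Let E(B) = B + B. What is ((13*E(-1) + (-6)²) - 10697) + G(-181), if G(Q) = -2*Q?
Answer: -10325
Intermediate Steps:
E(B) = 2*B
((13*E(-1) + (-6)²) - 10697) + G(-181) = ((13*(2*(-1)) + (-6)²) - 10697) - 2*(-181) = ((13*(-2) + 36) - 10697) + 362 = ((-26 + 36) - 10697) + 362 = (10 - 10697) + 362 = -10687 + 362 = -10325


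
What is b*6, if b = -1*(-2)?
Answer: 12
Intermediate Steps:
b = 2
b*6 = 2*6 = 12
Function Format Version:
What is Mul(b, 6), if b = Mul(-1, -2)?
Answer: 12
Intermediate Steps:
b = 2
Mul(b, 6) = Mul(2, 6) = 12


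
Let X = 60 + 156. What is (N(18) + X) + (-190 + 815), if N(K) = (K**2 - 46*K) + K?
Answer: 355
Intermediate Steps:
N(K) = K**2 - 45*K
X = 216
(N(18) + X) + (-190 + 815) = (18*(-45 + 18) + 216) + (-190 + 815) = (18*(-27) + 216) + 625 = (-486 + 216) + 625 = -270 + 625 = 355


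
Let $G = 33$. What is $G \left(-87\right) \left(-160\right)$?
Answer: $459360$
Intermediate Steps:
$G \left(-87\right) \left(-160\right) = 33 \left(-87\right) \left(-160\right) = \left(-2871\right) \left(-160\right) = 459360$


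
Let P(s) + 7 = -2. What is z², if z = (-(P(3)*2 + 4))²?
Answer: 38416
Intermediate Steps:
P(s) = -9 (P(s) = -7 - 2 = -9)
z = 196 (z = (-(-9*2 + 4))² = (-(-18 + 4))² = (-1*(-14))² = 14² = 196)
z² = 196² = 38416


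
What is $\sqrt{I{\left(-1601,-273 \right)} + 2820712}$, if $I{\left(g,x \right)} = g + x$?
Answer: $\sqrt{2818838} \approx 1678.9$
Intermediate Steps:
$\sqrt{I{\left(-1601,-273 \right)} + 2820712} = \sqrt{\left(-1601 - 273\right) + 2820712} = \sqrt{-1874 + 2820712} = \sqrt{2818838}$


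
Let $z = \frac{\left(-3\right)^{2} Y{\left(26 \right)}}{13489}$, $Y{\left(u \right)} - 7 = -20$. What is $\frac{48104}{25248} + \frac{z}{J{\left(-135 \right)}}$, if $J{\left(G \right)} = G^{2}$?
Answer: $\frac{54748802299}{28735616700} \approx 1.9053$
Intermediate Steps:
$Y{\left(u \right)} = -13$ ($Y{\left(u \right)} = 7 - 20 = -13$)
$z = - \frac{117}{13489}$ ($z = \frac{\left(-3\right)^{2} \left(-13\right)}{13489} = 9 \left(-13\right) \frac{1}{13489} = \left(-117\right) \frac{1}{13489} = - \frac{117}{13489} \approx -0.0086737$)
$\frac{48104}{25248} + \frac{z}{J{\left(-135 \right)}} = \frac{48104}{25248} - \frac{117}{13489 \left(-135\right)^{2}} = 48104 \cdot \frac{1}{25248} - \frac{117}{13489 \cdot 18225} = \frac{6013}{3156} - \frac{13}{27315225} = \frac{54748802299}{28735616700}$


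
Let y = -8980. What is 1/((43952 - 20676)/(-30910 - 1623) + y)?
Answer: -32533/292169616 ≈ -0.00011135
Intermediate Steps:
1/((43952 - 20676)/(-30910 - 1623) + y) = 1/((43952 - 20676)/(-30910 - 1623) - 8980) = 1/(23276/(-32533) - 8980) = 1/(23276*(-1/32533) - 8980) = 1/(-23276/32533 - 8980) = 1/(-292169616/32533) = -32533/292169616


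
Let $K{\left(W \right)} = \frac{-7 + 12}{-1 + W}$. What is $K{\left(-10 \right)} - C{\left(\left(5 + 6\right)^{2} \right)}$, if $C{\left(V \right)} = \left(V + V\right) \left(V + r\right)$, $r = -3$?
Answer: $- \frac{314121}{11} \approx -28556.0$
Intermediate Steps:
$C{\left(V \right)} = 2 V \left(-3 + V\right)$ ($C{\left(V \right)} = \left(V + V\right) \left(V - 3\right) = 2 V \left(-3 + V\right)$)
$K{\left(W \right)} = \frac{5}{-1 + W}$
$K{\left(-10 \right)} - C{\left(\left(5 + 6\right)^{2} \right)} = \frac{5}{-1 - 10} - 2 \left(5 + 6\right)^{2} \left(-3 + \left(5 + 6\right)^{2}\right) = \frac{5}{-11} - 2 \cdot 11^{2} \left(-3 + 11^{2}\right) = 5 \left(- \frac{1}{11}\right) - 2 \cdot 121 \left(-3 + 121\right) = - \frac{5}{11} - 2 \cdot 121 \cdot 118 = - \frac{5}{11} - 28556 = - \frac{314121}{11}$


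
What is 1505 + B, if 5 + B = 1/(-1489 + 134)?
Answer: 2032499/1355 ≈ 1500.0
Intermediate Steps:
B = -6776/1355 (B = -5 + 1/(-1489 + 134) = -5 + 1/(-1355) = -5 - 1/1355 = -6776/1355 ≈ -5.0007)
1505 + B = 1505 - 6776/1355 = 2032499/1355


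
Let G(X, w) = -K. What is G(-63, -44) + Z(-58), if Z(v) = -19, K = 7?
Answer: -26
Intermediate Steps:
G(X, w) = -7 (G(X, w) = -1*7 = -7)
G(-63, -44) + Z(-58) = -7 - 19 = -26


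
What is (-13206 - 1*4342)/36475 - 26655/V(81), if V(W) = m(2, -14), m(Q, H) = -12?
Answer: 324010183/145900 ≈ 2220.8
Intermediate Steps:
V(W) = -12
(-13206 - 1*4342)/36475 - 26655/V(81) = (-13206 - 1*4342)/36475 - 26655/(-12) = (-13206 - 4342)*(1/36475) - 26655*(-1/12) = -17548*1/36475 + 8885/4 = -17548/36475 + 8885/4 = 324010183/145900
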